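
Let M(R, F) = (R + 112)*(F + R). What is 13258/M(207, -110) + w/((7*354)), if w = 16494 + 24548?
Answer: 651407965/38338377 ≈ 16.991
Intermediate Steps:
w = 41042
M(R, F) = (112 + R)*(F + R)
13258/M(207, -110) + w/((7*354)) = 13258/(207² + 112*(-110) + 112*207 - 110*207) + 41042/((7*354)) = 13258/(42849 - 12320 + 23184 - 22770) + 41042/2478 = 13258/30943 + 41042*(1/2478) = 13258*(1/30943) + 20521/1239 = 13258/30943 + 20521/1239 = 651407965/38338377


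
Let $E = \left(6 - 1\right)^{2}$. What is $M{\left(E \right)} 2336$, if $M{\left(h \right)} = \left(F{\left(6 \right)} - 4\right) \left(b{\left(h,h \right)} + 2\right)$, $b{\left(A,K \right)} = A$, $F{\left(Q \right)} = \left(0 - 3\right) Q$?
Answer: $-1387584$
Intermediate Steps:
$F{\left(Q \right)} = - 3 Q$
$E = 25$ ($E = 5^{2} = 25$)
$M{\left(h \right)} = -44 - 22 h$ ($M{\left(h \right)} = \left(\left(-3\right) 6 - 4\right) \left(h + 2\right) = \left(-18 - 4\right) \left(2 + h\right) = - 22 \left(2 + h\right) = -44 - 22 h$)
$M{\left(E \right)} 2336 = \left(-44 - 550\right) 2336 = \left(-594\right) 2336 = -1387584$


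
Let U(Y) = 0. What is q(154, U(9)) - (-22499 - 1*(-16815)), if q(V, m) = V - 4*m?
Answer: 5838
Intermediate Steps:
q(V, m) = V - 4*m
q(154, U(9)) - (-22499 - 1*(-16815)) = (154 - 4*0) - (-22499 - 1*(-16815)) = (154 + 0) - (-22499 + 16815) = 154 - 1*(-5684) = 154 + 5684 = 5838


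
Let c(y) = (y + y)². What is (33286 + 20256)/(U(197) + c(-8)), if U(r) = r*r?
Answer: 53542/39065 ≈ 1.3706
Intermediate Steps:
U(r) = r²
c(y) = 4*y² (c(y) = (2*y)² = 4*y²)
(33286 + 20256)/(U(197) + c(-8)) = (33286 + 20256)/(197² + 4*(-8)²) = 53542/(38809 + 4*64) = 53542/(38809 + 256) = 53542/39065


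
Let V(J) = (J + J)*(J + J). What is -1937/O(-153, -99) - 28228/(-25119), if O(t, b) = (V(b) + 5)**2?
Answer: 43396145227765/38616586161039 ≈ 1.1238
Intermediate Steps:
V(J) = 4*J**2 (V(J) = (2*J)*(2*J) = 4*J**2)
O(t, b) = (5 + 4*b**2)**2 (O(t, b) = (4*b**2 + 5)**2 = (5 + 4*b**2)**2)
-1937/O(-153, -99) - 28228/(-25119) = -1937/(5 + 4*(-99)**2)**2 - 28228/(-25119) = -1937/(5 + 4*9801)**2 - 28228*(-1/25119) = -1937/(5 + 39204)**2 + 28228/25119 = -1937/(39209**2) + 28228/25119 = -1937/1537345681 + 28228/25119 = 43396145227765/38616586161039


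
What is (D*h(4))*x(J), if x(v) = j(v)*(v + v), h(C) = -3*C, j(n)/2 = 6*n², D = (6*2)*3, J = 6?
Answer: -2239488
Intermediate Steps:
D = 36 (D = 12*3 = 36)
j(n) = 12*n² (j(n) = 2*(6*n²) = 12*n²)
x(v) = 24*v³ (x(v) = (12*v²)*(v + v) = (12*v²)*(2*v) = 24*v³)
(D*h(4))*x(J) = (36*(-3*4))*(24*6³) = (36*(-12))*(24*216) = -432*5184 = -2239488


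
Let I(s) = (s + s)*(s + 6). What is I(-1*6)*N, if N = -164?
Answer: 0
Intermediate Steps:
I(s) = 2*s*(6 + s) (I(s) = (2*s)*(6 + s) = 2*s*(6 + s))
I(-1*6)*N = (2*(-1*6)*(6 - 1*6))*(-164) = (2*(-6)*(6 - 6))*(-164) = (2*(-6)*0)*(-164) = 0*(-164) = 0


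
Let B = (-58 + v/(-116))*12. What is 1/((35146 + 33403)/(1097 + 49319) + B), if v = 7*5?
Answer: -1462064/1020902303 ≈ -0.0014321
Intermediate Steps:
v = 35
B = -20289/29 (B = (-58 + 35/(-116))*12 = (-58 + 35*(-1/116))*12 = (-58 - 35/116)*12 = -6763/116*12 = -20289/29 ≈ -699.62)
1/((35146 + 33403)/(1097 + 49319) + B) = 1/((35146 + 33403)/(1097 + 49319) - 20289/29) = 1/(68549/50416 - 20289/29) = 1/(-1020902303/1462064) = -1462064/1020902303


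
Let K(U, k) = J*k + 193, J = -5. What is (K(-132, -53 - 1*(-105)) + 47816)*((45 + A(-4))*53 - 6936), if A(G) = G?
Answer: -227428487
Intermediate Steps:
K(U, k) = 193 - 5*k (K(U, k) = -5*k + 193 = 193 - 5*k)
(K(-132, -53 - 1*(-105)) + 47816)*((45 + A(-4))*53 - 6936) = ((193 - 5*(-53 - 1*(-105))) + 47816)*((45 - 4)*53 - 6936) = ((193 - 5*(-53 + 105)) + 47816)*(41*53 - 6936) = ((193 - 5*52) + 47816)*(2173 - 6936) = ((193 - 260) + 47816)*(-4763) = (-67 + 47816)*(-4763) = 47749*(-4763) = -227428487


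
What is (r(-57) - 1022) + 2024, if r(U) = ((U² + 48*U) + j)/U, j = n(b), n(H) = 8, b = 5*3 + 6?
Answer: 56593/57 ≈ 992.86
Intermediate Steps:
b = 21 (b = 15 + 6 = 21)
j = 8
r(U) = (8 + U² + 48*U)/U (r(U) = ((U² + 48*U) + 8)/U = (8 + U² + 48*U)/U)
(r(-57) - 1022) + 2024 = ((48 - 57 + 8/(-57)) - 1022) + 2024 = ((48 - 57 + 8*(-1/57)) - 1022) + 2024 = ((48 - 57 - 8/57) - 1022) + 2024 = (-521/57 - 1022) + 2024 = -58775/57 + 2024 = 56593/57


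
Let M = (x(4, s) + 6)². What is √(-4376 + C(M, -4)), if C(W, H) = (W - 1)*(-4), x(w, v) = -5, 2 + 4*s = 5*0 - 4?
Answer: 2*I*√1094 ≈ 66.151*I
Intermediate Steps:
s = -3/2 (s = -½ + (5*0 - 4)/4 = -½ + (0 - 4)/4 = -½ + (¼)*(-4) = -½ - 1 = -3/2 ≈ -1.5000)
M = 1 (M = (-5 + 6)² = 1² = 1)
C(W, H) = 4 - 4*W (C(W, H) = (-1 + W)*(-4) = 4 - 4*W)
√(-4376 + C(M, -4)) = √(-4376 + (4 - 4*1)) = √(-4376 + (4 - 4)) = √(-4376 + 0) = √(-4376) = 2*I*√1094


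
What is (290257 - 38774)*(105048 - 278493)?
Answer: -43618468935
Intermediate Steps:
(290257 - 38774)*(105048 - 278493) = 251483*(-173445) = -43618468935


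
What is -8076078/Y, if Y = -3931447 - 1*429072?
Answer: 8076078/4360519 ≈ 1.8521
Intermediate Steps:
Y = -4360519 (Y = -3931447 - 429072 = -4360519)
-8076078/Y = -8076078/(-4360519) = -8076078*(-1/4360519) = 8076078/4360519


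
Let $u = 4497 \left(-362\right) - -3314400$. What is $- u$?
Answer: $-1686486$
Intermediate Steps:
$u = 1686486$ ($u = -1627914 + 3314400 = 1686486$)
$- u = \left(-1\right) 1686486 = -1686486$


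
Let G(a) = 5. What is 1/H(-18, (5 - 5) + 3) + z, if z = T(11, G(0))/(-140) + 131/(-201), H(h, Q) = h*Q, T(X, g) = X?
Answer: -189649/253260 ≈ -0.74883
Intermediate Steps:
H(h, Q) = Q*h
z = -20551/28140 (z = 11/(-140) + 131/(-201) = 11*(-1/140) + 131*(-1/201) = -11/140 - 131/201 = -20551/28140 ≈ -0.73031)
1/H(-18, (5 - 5) + 3) + z = 1/(((5 - 5) + 3)*(-18)) - 20551/28140 = 1/((0 + 3)*(-18)) - 20551/28140 = 1/(3*(-18)) - 20551/28140 = 1/(-54) - 20551/28140 = -1/54 - 20551/28140 = -189649/253260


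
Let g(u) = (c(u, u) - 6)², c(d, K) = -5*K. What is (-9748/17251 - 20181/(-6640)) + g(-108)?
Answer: 32663945091551/114546640 ≈ 2.8516e+5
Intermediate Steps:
g(u) = (-6 - 5*u)² (g(u) = (-5*u - 6)² = (-6 - 5*u)²)
(-9748/17251 - 20181/(-6640)) + g(-108) = (-9748/17251 - 20181/(-6640)) + (6 + 5*(-108))² = (-9748*1/17251 - 20181*(-1/6640)) + (6 - 540)² = (-9748/17251 + 20181/6640) + (-534)² = 283415711/114546640 + 285156 = 32663945091551/114546640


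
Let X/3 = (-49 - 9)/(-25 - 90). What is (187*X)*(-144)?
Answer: -4685472/115 ≈ -40743.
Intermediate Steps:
X = 174/115 (X = 3*((-49 - 9)/(-25 - 90)) = 3*(-58/(-115)) = 3*(-58*(-1/115)) = 3*(58/115) = 174/115 ≈ 1.5130)
(187*X)*(-144) = (187*(174/115))*(-144) = (32538/115)*(-144) = -4685472/115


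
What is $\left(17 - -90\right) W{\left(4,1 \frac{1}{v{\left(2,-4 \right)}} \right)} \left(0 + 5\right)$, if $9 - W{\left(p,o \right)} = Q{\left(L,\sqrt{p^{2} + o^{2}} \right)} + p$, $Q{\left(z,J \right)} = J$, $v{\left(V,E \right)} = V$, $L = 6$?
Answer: $2675 - \frac{535 \sqrt{65}}{2} \approx 518.35$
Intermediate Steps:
$W{\left(p,o \right)} = 9 - p - \sqrt{o^{2} + p^{2}}$ ($W{\left(p,o \right)} = 9 - \left(\sqrt{p^{2} + o^{2}} + p\right) = 9 - \left(\sqrt{o^{2} + p^{2}} + p\right) = 9 - \left(p + \sqrt{o^{2} + p^{2}}\right) = 9 - p - \sqrt{o^{2} + p^{2}}$)
$\left(17 - -90\right) W{\left(4,1 \frac{1}{v{\left(2,-4 \right)}} \right)} \left(0 + 5\right) = \left(17 - -90\right) \left(9 - 4 - \sqrt{\left(1 \cdot \frac{1}{2}\right)^{2} + 4^{2}}\right) \left(0 + 5\right) = \left(17 + 90\right) \left(9 - 4 - \sqrt{\left(1 \cdot \frac{1}{2}\right)^{2} + 16}\right) 5 = 107 \left(9 - 4 - \sqrt{\left(\frac{1}{2}\right)^{2} + 16}\right) 5 = 107 \left(9 - 4 - \sqrt{\frac{1}{4} + 16}\right) 5 = 107 \left(9 - 4 - \sqrt{\frac{65}{4}}\right) 5 = 107 \left(9 - 4 - \frac{\sqrt{65}}{2}\right) 5 = 107 \left(5 - \frac{\sqrt{65}}{2}\right) 5 = 107 \left(25 - \frac{5 \sqrt{65}}{2}\right) = 2675 - \frac{535 \sqrt{65}}{2}$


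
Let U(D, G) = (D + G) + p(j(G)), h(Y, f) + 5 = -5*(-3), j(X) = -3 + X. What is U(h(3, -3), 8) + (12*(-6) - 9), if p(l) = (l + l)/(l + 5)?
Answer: -62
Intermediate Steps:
h(Y, f) = 10 (h(Y, f) = -5 - 5*(-3) = -5 + 15 = 10)
p(l) = 2*l/(5 + l) (p(l) = (2*l)/(5 + l) = 2*l/(5 + l))
U(D, G) = D + G + 2*(-3 + G)/(2 + G) (U(D, G) = (D + G) + 2*(-3 + G)/(5 + (-3 + G)) = (D + G) + 2*(-3 + G)/(2 + G) = D + G + 2*(-3 + G)/(2 + G))
U(h(3, -3), 8) + (12*(-6) - 9) = (-6 + 2*8 + (2 + 8)*(10 + 8))/(2 + 8) + (12*(-6) - 9) = (-6 + 16 + 10*18)/10 + (-72 - 9) = (-6 + 16 + 180)/10 - 81 = (⅒)*190 - 81 = 19 - 81 = -62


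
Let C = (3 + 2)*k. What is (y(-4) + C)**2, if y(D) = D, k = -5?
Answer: 841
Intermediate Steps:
C = -25 (C = (3 + 2)*(-5) = 5*(-5) = -25)
(y(-4) + C)**2 = (-4 - 25)**2 = (-29)**2 = 841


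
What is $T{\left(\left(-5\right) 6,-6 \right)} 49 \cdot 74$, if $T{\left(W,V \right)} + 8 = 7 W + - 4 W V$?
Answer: $-3401188$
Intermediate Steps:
$T{\left(W,V \right)} = -8 + 7 W - 4 V W$ ($T{\left(W,V \right)} = -8 + \left(7 W + - 4 W V\right) = -8 - \left(- 7 W + 4 V W\right) = -8 + 7 W - 4 V W$)
$T{\left(\left(-5\right) 6,-6 \right)} 49 \cdot 74 = \left(-8 + 7 \left(\left(-5\right) 6\right) - - 24 \left(\left(-5\right) 6\right)\right) 49 \cdot 74 = \left(-8 + 7 \left(-30\right) - \left(-24\right) \left(-30\right)\right) 49 \cdot 74 = \left(-8 - 210 - 720\right) 49 \cdot 74 = \left(-938\right) 49 \cdot 74 = \left(-45962\right) 74 = -3401188$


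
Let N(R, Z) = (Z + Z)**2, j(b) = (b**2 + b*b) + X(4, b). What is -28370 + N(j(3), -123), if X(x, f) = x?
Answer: 32146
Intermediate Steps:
j(b) = 4 + 2*b**2 (j(b) = (b**2 + b*b) + 4 = (b**2 + b**2) + 4 = 2*b**2 + 4 = 4 + 2*b**2)
N(R, Z) = 4*Z**2 (N(R, Z) = (2*Z)**2 = 4*Z**2)
-28370 + N(j(3), -123) = -28370 + 4*(-123)**2 = -28370 + 4*15129 = -28370 + 60516 = 32146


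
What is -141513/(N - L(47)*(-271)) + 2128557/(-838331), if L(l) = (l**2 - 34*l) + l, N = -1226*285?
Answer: -245544339441/143431727452 ≈ -1.7119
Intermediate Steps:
N = -349410
L(l) = l**2 - 33*l
-141513/(N - L(47)*(-271)) + 2128557/(-838331) = -141513/(-349410 - 47*(-33 + 47)*(-271)) + 2128557/(-838331) = -141513/(-349410 - 47*14*(-271)) + 2128557*(-1/838331) = -141513/(-349410 - 658*(-271)) - 2128557/838331 = -141513/(-349410 - 1*(-178318)) - 2128557/838331 = -141513/(-349410 + 178318) - 2128557/838331 = -141513/(-171092) - 2128557/838331 = -141513*(-1/171092) - 2128557/838331 = 141513/171092 - 2128557/838331 = -245544339441/143431727452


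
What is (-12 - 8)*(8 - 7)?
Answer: -20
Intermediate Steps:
(-12 - 8)*(8 - 7) = -20*1 = -20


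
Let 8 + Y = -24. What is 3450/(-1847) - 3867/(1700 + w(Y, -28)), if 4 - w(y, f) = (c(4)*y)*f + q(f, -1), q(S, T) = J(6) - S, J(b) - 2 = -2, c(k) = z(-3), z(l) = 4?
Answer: 186583/1174692 ≈ 0.15884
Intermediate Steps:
Y = -32 (Y = -8 - 24 = -32)
c(k) = 4
J(b) = 0 (J(b) = 2 - 2 = 0)
q(S, T) = -S (q(S, T) = 0 - S = -S)
w(y, f) = 4 + f - 4*f*y (w(y, f) = 4 - ((4*y)*f - f) = 4 - (4*f*y - f) = 4 - (-f + 4*f*y) = 4 + (f - 4*f*y) = 4 + f - 4*f*y)
3450/(-1847) - 3867/(1700 + w(Y, -28)) = 3450/(-1847) - 3867/(1700 + (4 - 28 - 4*(-28)*(-32))) = 3450*(-1/1847) - 3867/(1700 + (4 - 28 - 3584)) = -3450/1847 - 3867/(1700 - 3608) = -3450/1847 - 3867/(-1908) = -3450/1847 - 3867*(-1/1908) = -3450/1847 + 1289/636 = 186583/1174692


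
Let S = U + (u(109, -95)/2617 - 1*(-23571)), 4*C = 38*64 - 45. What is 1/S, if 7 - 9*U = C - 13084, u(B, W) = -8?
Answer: 10468/261273397 ≈ 4.0065e-5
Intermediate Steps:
C = 2387/4 (C = (38*64 - 45)/4 = (2432 - 45)/4 = (¼)*2387 = 2387/4 ≈ 596.75)
U = 5553/4 (U = 7/9 - (2387/4 - 13084)/9 = 7/9 - ⅑*(-49949/4) = 7/9 + 49949/36 = 5553/4 ≈ 1388.3)
S = 261273397/10468 (S = 5553/4 + (-8/2617 - 1*(-23571)) = 5553/4 + (-8*1/2617 + 23571) = 5553/4 + (-8/2617 + 23571) = 5553/4 + 61685299/2617 = 261273397/10468 ≈ 24959.)
1/S = 1/(261273397/10468) = 10468/261273397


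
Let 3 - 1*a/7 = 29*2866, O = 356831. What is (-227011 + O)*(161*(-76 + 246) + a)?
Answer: -71973116740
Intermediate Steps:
a = -581777 (a = 21 - 203*2866 = 21 - 7*83114 = 21 - 581798 = -581777)
(-227011 + O)*(161*(-76 + 246) + a) = (-227011 + 356831)*(161*(-76 + 246) - 581777) = 129820*(161*170 - 581777) = 129820*(27370 - 581777) = 129820*(-554407) = -71973116740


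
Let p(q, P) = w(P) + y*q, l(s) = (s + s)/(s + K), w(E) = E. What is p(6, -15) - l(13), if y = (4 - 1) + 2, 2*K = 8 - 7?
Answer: 353/27 ≈ 13.074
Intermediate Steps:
K = ½ (K = (8 - 7)/2 = (½)*1 = ½ ≈ 0.50000)
l(s) = 2*s/(½ + s) (l(s) = (s + s)/(s + ½) = (2*s)/(½ + s) = 2*s/(½ + s))
y = 5 (y = 3 + 2 = 5)
p(q, P) = P + 5*q
p(6, -15) - l(13) = (-15 + 5*6) - 4*13/(1 + 2*13) = (-15 + 30) - 4*13/(1 + 26) = 15 - 4*13/27 = 15 - 1*52/27 = 15 - 52/27 = 353/27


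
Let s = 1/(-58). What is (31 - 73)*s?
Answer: 21/29 ≈ 0.72414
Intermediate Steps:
s = -1/58 ≈ -0.017241
(31 - 73)*s = (31 - 73)*(-1/58) = -42*(-1/58) = 21/29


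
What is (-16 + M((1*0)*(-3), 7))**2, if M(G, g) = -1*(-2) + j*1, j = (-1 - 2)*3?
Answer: 529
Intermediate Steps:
j = -9 (j = -3*3 = -9)
M(G, g) = -7 (M(G, g) = -1*(-2) - 9*1 = 2 - 9 = -7)
(-16 + M((1*0)*(-3), 7))**2 = (-16 - 7)**2 = (-23)**2 = 529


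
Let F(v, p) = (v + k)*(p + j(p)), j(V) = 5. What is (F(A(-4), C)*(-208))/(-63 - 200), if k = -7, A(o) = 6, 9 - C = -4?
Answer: -3744/263 ≈ -14.236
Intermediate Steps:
C = 13 (C = 9 - 1*(-4) = 9 + 4 = 13)
F(v, p) = (-7 + v)*(5 + p) (F(v, p) = (v - 7)*(p + 5) = (-7 + v)*(5 + p))
(F(A(-4), C)*(-208))/(-63 - 200) = ((-35 - 7*13 + 5*6 + 13*6)*(-208))/(-63 - 200) = ((-35 - 91 + 30 + 78)*(-208))/(-263) = -18*(-208)*(-1/263) = 3744*(-1/263) = -3744/263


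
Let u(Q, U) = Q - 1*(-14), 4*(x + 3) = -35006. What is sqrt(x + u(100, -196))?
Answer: I*sqrt(34562)/2 ≈ 92.954*I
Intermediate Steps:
x = -17509/2 (x = -3 + (1/4)*(-35006) = -3 - 17503/2 = -17509/2 ≈ -8754.5)
u(Q, U) = 14 + Q (u(Q, U) = Q + 14 = 14 + Q)
sqrt(x + u(100, -196)) = sqrt(-17509/2 + (14 + 100)) = sqrt(-17509/2 + 114) = sqrt(-17281/2) = I*sqrt(34562)/2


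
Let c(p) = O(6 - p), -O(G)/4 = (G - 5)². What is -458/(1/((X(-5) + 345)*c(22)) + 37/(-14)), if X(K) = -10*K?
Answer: 319125240/1841491 ≈ 173.30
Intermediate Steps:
O(G) = -4*(-5 + G)² (O(G) = -4*(G - 5)² = -4*(-5 + G)²)
c(p) = -4*(1 - p)² (c(p) = -4*(-5 + (6 - p))² = -4*(1 - p)²)
-458/(1/((X(-5) + 345)*c(22)) + 37/(-14)) = -458/(1/((-10*(-5) + 345)*((-4*(-1 + 22)²))) + 37/(-14)) = -458/(1/((50 + 345)*((-4*21²))) + 37*(-1/14)) = -458/(1/(395*((-4*441))) - 37/14) = -458/((1/395)/(-1764) - 37/14) = -458/((1/395)*(-1/1764) - 37/14) = -458/(-1/696780 - 37/14) = -458/(-1841491/696780) = -458*(-696780/1841491) = 319125240/1841491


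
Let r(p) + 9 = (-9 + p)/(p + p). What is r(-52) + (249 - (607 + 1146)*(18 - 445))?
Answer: 77872245/104 ≈ 7.4877e+5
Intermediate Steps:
r(p) = -9 + (-9 + p)/(2*p) (r(p) = -9 + (-9 + p)/(p + p) = -9 + (-9 + p)/((2*p)) = -9 + (-9 + p)*(1/(2*p)) = -9 + (-9 + p)/(2*p))
r(-52) + (249 - (607 + 1146)*(18 - 445)) = (½)*(-9 - 17*(-52))/(-52) + (249 - (607 + 1146)*(18 - 445)) = (½)*(-1/52)*(-9 + 884) + (249 - 1753*(-427)) = (½)*(-1/52)*875 + (249 - 1*(-748531)) = -875/104 + (249 + 748531) = -875/104 + 748780 = 77872245/104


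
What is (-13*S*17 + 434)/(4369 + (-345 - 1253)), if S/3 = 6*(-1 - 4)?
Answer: 20324/2771 ≈ 7.3345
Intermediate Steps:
S = -90 (S = 3*(6*(-1 - 4)) = 3*(6*(-5)) = 3*(-30) = -90)
(-13*S*17 + 434)/(4369 + (-345 - 1253)) = (-13*(-90)*17 + 434)/(4369 + (-345 - 1253)) = (1170*17 + 434)/(4369 - 1598) = (19890 + 434)/2771 = 20324*(1/2771) = 20324/2771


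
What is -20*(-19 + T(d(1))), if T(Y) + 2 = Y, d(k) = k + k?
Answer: 380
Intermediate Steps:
d(k) = 2*k
T(Y) = -2 + Y
-20*(-19 + T(d(1))) = -20*(-19 + (-2 + 2*1)) = -20*(-19 + (-2 + 2)) = -20*(-19 + 0) = -20*(-19) = 380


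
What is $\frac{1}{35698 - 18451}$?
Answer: $\frac{1}{17247} \approx 5.7981 \cdot 10^{-5}$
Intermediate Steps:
$\frac{1}{35698 - 18451} = \frac{1}{17247}$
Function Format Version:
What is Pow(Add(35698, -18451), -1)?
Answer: Rational(1, 17247) ≈ 5.7981e-5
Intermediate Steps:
Pow(Add(35698, -18451), -1) = Pow(17247, -1) = Rational(1, 17247)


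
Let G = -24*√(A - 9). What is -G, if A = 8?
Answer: 24*I ≈ 24.0*I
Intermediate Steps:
G = -24*I (G = -24*√(8 - 9) = -24*I ≈ -24.0*I)
-G = -(-24)*I = 24*I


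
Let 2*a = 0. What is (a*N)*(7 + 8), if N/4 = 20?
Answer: 0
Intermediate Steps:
a = 0 (a = (½)*0 = 0)
N = 80 (N = 4*20 = 80)
(a*N)*(7 + 8) = (0*80)*(7 + 8) = 0*15 = 0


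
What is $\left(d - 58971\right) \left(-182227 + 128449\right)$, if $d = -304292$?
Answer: $19535557614$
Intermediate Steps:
$\left(d - 58971\right) \left(-182227 + 128449\right) = \left(-304292 - 58971\right) \left(-182227 + 128449\right) = \left(-363263\right) \left(-53778\right) = 19535557614$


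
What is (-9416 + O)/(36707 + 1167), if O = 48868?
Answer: 19726/18937 ≈ 1.0417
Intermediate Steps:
(-9416 + O)/(36707 + 1167) = (-9416 + 48868)/(36707 + 1167) = 39452/37874 = 39452*(1/37874) = 19726/18937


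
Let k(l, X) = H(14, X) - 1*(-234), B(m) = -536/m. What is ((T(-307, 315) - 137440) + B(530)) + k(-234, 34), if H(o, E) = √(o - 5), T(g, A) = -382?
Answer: -36460293/265 ≈ -1.3759e+5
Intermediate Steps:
H(o, E) = √(-5 + o)
k(l, X) = 237 (k(l, X) = √(-5 + 14) - 1*(-234) = √9 + 234 = 3 + 234 = 237)
((T(-307, 315) - 137440) + B(530)) + k(-234, 34) = ((-382 - 137440) - 536/530) + 237 = (-137822 - 536*1/530) + 237 = (-137822 - 268/265) + 237 = -36523098/265 + 237 = -36460293/265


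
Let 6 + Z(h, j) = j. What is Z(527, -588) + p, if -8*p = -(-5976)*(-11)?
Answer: 7623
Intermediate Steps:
Z(h, j) = -6 + j
p = 8217 (p = -(-83)*(-18*(-11))/2 = -(-83)*198/2 = -⅛*(-65736) = 8217)
Z(527, -588) + p = (-6 - 588) + 8217 = -594 + 8217 = 7623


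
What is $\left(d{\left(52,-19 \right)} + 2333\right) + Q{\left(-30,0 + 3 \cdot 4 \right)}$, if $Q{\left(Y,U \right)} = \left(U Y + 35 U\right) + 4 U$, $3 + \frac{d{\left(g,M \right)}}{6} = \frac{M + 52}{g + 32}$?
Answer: $\frac{33955}{14} \approx 2425.4$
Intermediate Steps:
$d{\left(g,M \right)} = -18 + \frac{6 \left(52 + M\right)}{32 + g}$ ($d{\left(g,M \right)} = -18 + 6 \frac{M + 52}{g + 32} = -18 + 6 \frac{52 + M}{32 + g} = -18 + \frac{6 \left(52 + M\right)}{32 + g}$)
$Q{\left(Y,U \right)} = 39 U + U Y$ ($Q{\left(Y,U \right)} = \left(35 U + U Y\right) + 4 U = 39 U + U Y$)
$\left(d{\left(52,-19 \right)} + 2333\right) + Q{\left(-30,0 + 3 \cdot 4 \right)} = \left(\frac{6 \left(-44 - 19 - 156\right)}{32 + 52} + 2333\right) + \left(0 + 3 \cdot 4\right) \left(39 - 30\right) = \left(\frac{6 \left(-44 - 19 - 156\right)}{84} + 2333\right) + \left(0 + 12\right) 9 = \left(6 \cdot \frac{1}{84} \left(-219\right) + 2333\right) + 12 \cdot 9 = \left(- \frac{219}{14} + 2333\right) + 108 = \frac{32443}{14} + 108 = \frac{33955}{14}$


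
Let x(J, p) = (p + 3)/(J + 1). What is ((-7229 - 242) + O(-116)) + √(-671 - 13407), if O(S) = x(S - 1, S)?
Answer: -866523/116 + I*√14078 ≈ -7470.0 + 118.65*I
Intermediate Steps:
x(J, p) = (3 + p)/(1 + J)
O(S) = (3 + S)/S (O(S) = (3 + S)/(1 + (S - 1)) = (3 + S)/(1 + (-1 + S)) = (3 + S)/S)
((-7229 - 242) + O(-116)) + √(-671 - 13407) = ((-7229 - 242) + (3 - 116)/(-116)) + √(-671 - 13407) = (-7471 - 1/116*(-113)) + √(-14078) = (-7471 + 113/116) + I*√14078 = -866523/116 + I*√14078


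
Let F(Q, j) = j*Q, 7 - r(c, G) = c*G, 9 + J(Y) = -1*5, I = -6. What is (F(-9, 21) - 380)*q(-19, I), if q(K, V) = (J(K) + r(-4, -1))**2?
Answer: -68849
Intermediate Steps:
J(Y) = -14 (J(Y) = -9 - 1*5 = -9 - 5 = -14)
r(c, G) = 7 - G*c (r(c, G) = 7 - c*G = 7 - G*c)
F(Q, j) = Q*j
q(K, V) = 121 (q(K, V) = (-14 + (7 - 1*(-1)*(-4)))**2 = (-14 + (7 - 4))**2 = (-14 + 3)**2 = (-11)**2 = 121)
(F(-9, 21) - 380)*q(-19, I) = (-9*21 - 380)*121 = (-189 - 380)*121 = -569*121 = -68849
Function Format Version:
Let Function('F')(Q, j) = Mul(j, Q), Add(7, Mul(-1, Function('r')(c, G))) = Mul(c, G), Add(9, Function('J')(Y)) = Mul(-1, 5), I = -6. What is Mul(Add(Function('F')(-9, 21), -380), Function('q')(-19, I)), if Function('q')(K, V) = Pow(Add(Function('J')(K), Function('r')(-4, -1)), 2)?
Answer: -68849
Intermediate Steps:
Function('J')(Y) = -14 (Function('J')(Y) = Add(-9, Mul(-1, 5)) = Add(-9, -5) = -14)
Function('r')(c, G) = Add(7, Mul(-1, G, c)) (Function('r')(c, G) = Add(7, Mul(-1, Mul(c, G))) = Add(7, Mul(-1, Mul(G, c))) = Add(7, Mul(-1, G, c)))
Function('F')(Q, j) = Mul(Q, j)
Function('q')(K, V) = 121 (Function('q')(K, V) = Pow(Add(-14, Add(7, Mul(-1, -1, -4))), 2) = Pow(Add(-14, Add(7, -4)), 2) = Pow(Add(-14, 3), 2) = Pow(-11, 2) = 121)
Mul(Add(Function('F')(-9, 21), -380), Function('q')(-19, I)) = Mul(Add(Mul(-9, 21), -380), 121) = Mul(Add(-189, -380), 121) = Mul(-569, 121) = -68849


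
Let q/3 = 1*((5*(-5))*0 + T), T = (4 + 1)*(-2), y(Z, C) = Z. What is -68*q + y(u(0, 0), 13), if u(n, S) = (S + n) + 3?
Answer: 2043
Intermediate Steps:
u(n, S) = 3 + S + n
T = -10 (T = 5*(-2) = -10)
q = -30 (q = 3*(1*((5*(-5))*0 - 10)) = 3*(1*(-25*0 - 10)) = 3*(1*(0 - 10)) = 3*(1*(-10)) = 3*(-10) = -30)
-68*q + y(u(0, 0), 13) = -68*(-30) + (3 + 0 + 0) = 2040 + 3 = 2043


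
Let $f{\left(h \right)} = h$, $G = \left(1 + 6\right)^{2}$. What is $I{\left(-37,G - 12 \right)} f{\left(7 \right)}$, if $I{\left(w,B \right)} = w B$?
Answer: $-9583$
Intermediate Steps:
$G = 49$ ($G = 7^{2} = 49$)
$I{\left(w,B \right)} = B w$
$I{\left(-37,G - 12 \right)} f{\left(7 \right)} = \left(49 - 12\right) \left(-37\right) 7 = 37 \left(-37\right) 7 = \left(-1369\right) 7 = -9583$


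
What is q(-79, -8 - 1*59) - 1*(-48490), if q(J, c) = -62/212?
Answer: 5139909/106 ≈ 48490.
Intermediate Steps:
q(J, c) = -31/106 (q(J, c) = -62*1/212 = -31/106)
q(-79, -8 - 1*59) - 1*(-48490) = -31/106 - 1*(-48490) = -31/106 + 48490 = 5139909/106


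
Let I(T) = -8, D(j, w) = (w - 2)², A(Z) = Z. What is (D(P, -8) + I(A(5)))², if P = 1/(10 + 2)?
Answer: 8464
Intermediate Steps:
P = 1/12 ≈ 0.083333
D(j, w) = (-2 + w)²
(D(P, -8) + I(A(5)))² = ((-2 - 8)² - 8)² = ((-10)² - 8)² = (100 - 8)² = 92² = 8464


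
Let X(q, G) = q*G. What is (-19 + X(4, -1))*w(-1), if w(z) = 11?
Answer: -253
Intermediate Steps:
X(q, G) = G*q
(-19 + X(4, -1))*w(-1) = (-19 - 1*4)*11 = (-19 - 4)*11 = -23*11 = -253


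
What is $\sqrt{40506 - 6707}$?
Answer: $\sqrt{33799} \approx 183.84$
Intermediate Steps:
$\sqrt{40506 - 6707} = \sqrt{33799}$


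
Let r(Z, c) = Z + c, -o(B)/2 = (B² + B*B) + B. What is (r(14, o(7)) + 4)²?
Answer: 36864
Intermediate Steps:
o(B) = -4*B² - 2*B (o(B) = -2*((B² + B*B) + B) = -2*((B² + B²) + B) = -2*(2*B² + B) = -2*(B + 2*B²) = -4*B² - 2*B)
(r(14, o(7)) + 4)² = ((14 - 2*7*(1 + 2*7)) + 4)² = ((14 - 2*7*(1 + 14)) + 4)² = ((14 - 2*7*15) + 4)² = ((14 - 210) + 4)² = (-196 + 4)² = (-192)² = 36864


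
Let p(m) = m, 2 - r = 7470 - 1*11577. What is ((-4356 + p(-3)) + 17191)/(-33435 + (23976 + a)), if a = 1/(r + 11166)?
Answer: -12250550/9030389 ≈ -1.3566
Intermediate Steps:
r = 4109 (r = 2 - (7470 - 1*11577) = 2 - (7470 - 11577) = 2 - 1*(-4107) = 2 + 4107 = 4109)
a = 1/15275 (a = 1/(4109 + 11166) = 1/15275 ≈ 6.5466e-5)
((-4356 + p(-3)) + 17191)/(-33435 + (23976 + a)) = ((-4356 - 3) + 17191)/(-33435 + (23976 + 1/15275)) = (-4359 + 17191)/(-33435 + 366233401/15275) = 12832/(-144486224/15275) = 12832*(-15275/144486224) = -12250550/9030389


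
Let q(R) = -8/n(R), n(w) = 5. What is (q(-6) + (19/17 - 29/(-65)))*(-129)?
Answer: 1032/221 ≈ 4.6697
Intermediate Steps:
q(R) = -8/5
(q(-6) + (19/17 - 29/(-65)))*(-129) = (-8/5 + (19/17 - 29/(-65)))*(-129) = (-8/5 + (19*(1/17) - 29*(-1/65)))*(-129) = (-8/5 + (19/17 + 29/65))*(-129) = (-8/5 + 1728/1105)*(-129) = -8/221*(-129) = 1032/221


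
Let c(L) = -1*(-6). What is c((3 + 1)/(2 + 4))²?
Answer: 36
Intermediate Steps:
c(L) = 6
c((3 + 1)/(2 + 4))² = 6² = 36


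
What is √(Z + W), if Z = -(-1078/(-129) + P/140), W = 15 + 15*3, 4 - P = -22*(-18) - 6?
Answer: √4435870110/9030 ≈ 7.3757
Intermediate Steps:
P = -386 (P = 4 - (-22*(-18) - 6) = 4 - (396 - 6) = 4 - 1*390 = 4 - 390 = -386)
W = 60 (W = 15 + 45 = 60)
Z = -50563/9030 (Z = -(-1078/(-129) - 386/140) = -(-1078*(-1/129) - 386*1/140) = -(1078/129 - 193/70) = -1*50563/9030 = -50563/9030 ≈ -5.5994)
√(Z + W) = √(-50563/9030 + 60) = √(491237/9030) = √4435870110/9030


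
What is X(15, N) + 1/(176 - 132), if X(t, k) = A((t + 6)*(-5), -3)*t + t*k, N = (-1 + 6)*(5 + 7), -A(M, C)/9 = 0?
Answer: 39601/44 ≈ 900.02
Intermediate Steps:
A(M, C) = 0 (A(M, C) = -9*0 = 0)
N = 60 (N = 5*12 = 60)
X(t, k) = k*t (X(t, k) = 0*t + t*k = 0 + k*t = k*t)
X(15, N) + 1/(176 - 132) = 60*15 + 1/(176 - 132) = 900 + 1/44 = 39601/44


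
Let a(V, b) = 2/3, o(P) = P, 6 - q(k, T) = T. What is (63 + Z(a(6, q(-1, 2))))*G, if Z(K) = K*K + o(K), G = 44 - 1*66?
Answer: -12694/9 ≈ -1410.4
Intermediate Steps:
q(k, T) = 6 - T
G = -22 (G = 44 - 66 = -22)
a(V, b) = 2/3 (a(V, b) = 2*(1/3) = 2/3)
Z(K) = K + K**2 (Z(K) = K*K + K = K**2 + K = K + K**2)
(63 + Z(a(6, q(-1, 2))))*G = (63 + 2*(1 + 2/3)/3)*(-22) = (63 + (2/3)*(5/3))*(-22) = (63 + 10/9)*(-22) = (577/9)*(-22) = -12694/9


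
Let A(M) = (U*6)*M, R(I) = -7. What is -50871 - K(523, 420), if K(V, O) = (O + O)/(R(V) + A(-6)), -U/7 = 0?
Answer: -50751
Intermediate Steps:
U = 0 (U = -7*0 = 0)
A(M) = 0 (A(M) = (0*6)*M = 0*M = 0)
K(V, O) = -2*O/7 (K(V, O) = (O + O)/(-7 + 0) = (2*O)/(-7) = (2*O)*(-⅐) = -2*O/7)
-50871 - K(523, 420) = -50871 - (-2)*420/7 = -50871 - 1*(-120) = -50871 + 120 = -50751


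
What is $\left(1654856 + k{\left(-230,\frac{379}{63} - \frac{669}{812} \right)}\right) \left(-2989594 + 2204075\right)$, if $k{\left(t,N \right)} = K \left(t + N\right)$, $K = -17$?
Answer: $- \frac{1360251483330649}{1044} \approx -1.3029 \cdot 10^{12}$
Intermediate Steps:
$k{\left(t,N \right)} = - 17 N - 17 t$ ($k{\left(t,N \right)} = - 17 \left(t + N\right) = - 17 \left(N + t\right) = - 17 N - 17 t$)
$\left(1654856 + k{\left(-230,\frac{379}{63} - \frac{669}{812} \right)}\right) \left(-2989594 + 2204075\right) = \left(1654856 - \left(-3910 + 17 \left(\frac{379}{63} - \frac{669}{812}\right)\right)\right) \left(-2989594 + 2204075\right) = \left(1654856 + \left(- 17 \left(379 \cdot \frac{1}{63} - \frac{669}{812}\right) + 3910\right)\right) \left(-785519\right) = \left(1654856 + \left(- 17 \left(\frac{379}{63} - \frac{669}{812}\right) + 3910\right)\right) \left(-785519\right) = \left(1654856 + \left(\left(-17\right) \frac{37943}{7308} + 3910\right)\right) \left(-785519\right) = \left(1654856 + \left(- \frac{645031}{7308} + 3910\right)\right) \left(-785519\right) = \left(1654856 + \frac{27929249}{7308}\right) \left(-785519\right) = \frac{12121616897}{7308} \left(-785519\right) = - \frac{1360251483330649}{1044}$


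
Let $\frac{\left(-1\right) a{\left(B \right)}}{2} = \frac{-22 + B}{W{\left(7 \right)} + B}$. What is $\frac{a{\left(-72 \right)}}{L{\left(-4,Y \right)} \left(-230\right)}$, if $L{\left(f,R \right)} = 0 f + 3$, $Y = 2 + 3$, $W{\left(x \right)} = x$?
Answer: $\frac{94}{22425} \approx 0.0041917$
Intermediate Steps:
$Y = 5$
$L{\left(f,R \right)} = 3$ ($L{\left(f,R \right)} = 0 + 3 = 3$)
$a{\left(B \right)} = - \frac{2 \left(-22 + B\right)}{7 + B}$ ($a{\left(B \right)} = - 2 \frac{-22 + B}{7 + B} = - \frac{2 \left(-22 + B\right)}{7 + B}$)
$\frac{a{\left(-72 \right)}}{L{\left(-4,Y \right)} \left(-230\right)} = \frac{2 \frac{1}{7 - 72} \left(22 - -72\right)}{3 \left(-230\right)} = \frac{2 \frac{1}{-65} \left(22 + 72\right)}{-690} = 2 \left(- \frac{1}{65}\right) 94 \left(- \frac{1}{690}\right) = \left(- \frac{188}{65}\right) \left(- \frac{1}{690}\right) = \frac{94}{22425}$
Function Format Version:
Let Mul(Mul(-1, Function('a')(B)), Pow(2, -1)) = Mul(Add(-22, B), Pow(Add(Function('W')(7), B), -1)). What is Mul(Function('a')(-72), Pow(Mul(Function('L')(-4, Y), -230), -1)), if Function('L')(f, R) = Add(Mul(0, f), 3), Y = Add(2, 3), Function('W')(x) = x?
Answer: Rational(94, 22425) ≈ 0.0041917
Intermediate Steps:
Y = 5
Function('L')(f, R) = 3 (Function('L')(f, R) = Add(0, 3) = 3)
Function('a')(B) = Mul(-2, Pow(Add(7, B), -1), Add(-22, B)) (Function('a')(B) = Mul(-2, Mul(Add(-22, B), Pow(Add(7, B), -1))) = Mul(-2, Mul(Pow(Add(7, B), -1), Add(-22, B))) = Mul(-2, Pow(Add(7, B), -1), Add(-22, B)))
Mul(Function('a')(-72), Pow(Mul(Function('L')(-4, Y), -230), -1)) = Mul(Mul(2, Pow(Add(7, -72), -1), Add(22, Mul(-1, -72))), Pow(Mul(3, -230), -1)) = Mul(Mul(2, Pow(-65, -1), Add(22, 72)), Pow(-690, -1)) = Mul(Mul(2, Rational(-1, 65), 94), Rational(-1, 690)) = Mul(Rational(-188, 65), Rational(-1, 690)) = Rational(94, 22425)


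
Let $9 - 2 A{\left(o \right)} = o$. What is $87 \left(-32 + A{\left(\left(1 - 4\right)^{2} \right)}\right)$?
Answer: $-2784$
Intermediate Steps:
$A{\left(o \right)} = \frac{9}{2} - \frac{o}{2}$
$87 \left(-32 + A{\left(\left(1 - 4\right)^{2} \right)}\right) = 87 \left(-32 + \left(\frac{9}{2} - \frac{\left(1 - 4\right)^{2}}{2}\right)\right) = 87 \left(-32 + \left(\frac{9}{2} - \frac{\left(-3\right)^{2}}{2}\right)\right) = 87 \left(-32 + \left(\frac{9}{2} - \frac{9}{2}\right)\right) = 87 \left(-32 + 0\right) = 87 \left(-32\right) = -2784$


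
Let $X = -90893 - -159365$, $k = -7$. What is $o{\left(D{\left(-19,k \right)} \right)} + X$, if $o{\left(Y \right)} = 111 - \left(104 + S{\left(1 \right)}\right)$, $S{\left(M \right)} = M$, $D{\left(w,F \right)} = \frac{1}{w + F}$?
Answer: $68478$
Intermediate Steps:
$D{\left(w,F \right)} = \frac{1}{F + w}$
$X = 68472$ ($X = -90893 + 159365 = 68472$)
$o{\left(Y \right)} = 6$ ($o{\left(Y \right)} = 111 - \left(104 + 1\right) = 111 - 105 = 6$)
$o{\left(D{\left(-19,k \right)} \right)} + X = 6 + 68472 = 68478$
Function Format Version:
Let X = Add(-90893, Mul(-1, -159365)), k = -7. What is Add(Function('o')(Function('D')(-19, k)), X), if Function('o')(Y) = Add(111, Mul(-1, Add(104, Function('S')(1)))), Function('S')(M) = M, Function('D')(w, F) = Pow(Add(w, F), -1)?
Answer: 68478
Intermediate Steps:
Function('D')(w, F) = Pow(Add(F, w), -1)
X = 68472 (X = Add(-90893, 159365) = 68472)
Function('o')(Y) = 6 (Function('o')(Y) = Add(111, Mul(-1, Add(104, 1))) = Add(111, Mul(-1, 105)) = Add(111, -105) = 6)
Add(Function('o')(Function('D')(-19, k)), X) = Add(6, 68472) = 68478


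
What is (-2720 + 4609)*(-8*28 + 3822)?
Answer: 6796622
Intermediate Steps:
(-2720 + 4609)*(-8*28 + 3822) = 1889*(-224 + 3822) = 1889*3598 = 6796622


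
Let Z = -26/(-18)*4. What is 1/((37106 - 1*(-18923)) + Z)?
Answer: 9/504313 ≈ 1.7846e-5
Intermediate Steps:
Z = 52/9 (Z = -26*(-1/18)*4 = (13/9)*4 = 52/9 ≈ 5.7778)
1/((37106 - 1*(-18923)) + Z) = 1/((37106 - 1*(-18923)) + 52/9) = 1/((37106 + 18923) + 52/9) = 1/(56029 + 52/9) = 1/(504313/9) = 9/504313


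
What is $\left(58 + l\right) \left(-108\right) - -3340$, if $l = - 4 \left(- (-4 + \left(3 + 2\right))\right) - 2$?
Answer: $-3140$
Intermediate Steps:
$l = 2$ ($l = - 4 \left(- (-4 + 5)\right) - 2 = - 4 \left(\left(-1\right) 1\right) - 2 = \left(-4\right) \left(-1\right) - 2 = 4 - 2 = 2$)
$\left(58 + l\right) \left(-108\right) - -3340 = \left(58 + 2\right) \left(-108\right) - -3340 = 60 \left(-108\right) + 3340 = -6480 + 3340 = -3140$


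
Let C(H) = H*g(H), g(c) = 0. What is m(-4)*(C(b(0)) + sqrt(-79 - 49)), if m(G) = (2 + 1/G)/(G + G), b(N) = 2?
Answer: -7*I*sqrt(2)/4 ≈ -2.4749*I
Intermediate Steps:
C(H) = 0 (C(H) = H*0 = 0)
m(G) = (2 + 1/G)/(2*G) (m(G) = (2 + 1/G)/((2*G)) = (2 + 1/G)*(1/(2*G)) = (2 + 1/G)/(2*G))
m(-4)*(C(b(0)) + sqrt(-79 - 49)) = ((1/2 - 4)/(-4)**2)*(0 + sqrt(-79 - 49)) = ((1/16)*(-7/2))*(0 + sqrt(-128)) = -7*(0 + 8*I*sqrt(2))/32 = -7*I*sqrt(2)/4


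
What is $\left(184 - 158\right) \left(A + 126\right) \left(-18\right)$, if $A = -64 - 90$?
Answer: $13104$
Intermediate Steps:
$A = -154$
$\left(184 - 158\right) \left(A + 126\right) \left(-18\right) = \left(184 - 158\right) \left(-154 + 126\right) \left(-18\right) = 26 \left(-28\right) \left(-18\right) = \left(-728\right) \left(-18\right) = 13104$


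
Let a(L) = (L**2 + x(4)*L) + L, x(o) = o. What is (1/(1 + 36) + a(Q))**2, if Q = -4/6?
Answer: 908209/110889 ≈ 8.1902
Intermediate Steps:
Q = -2/3 (Q = -4*1/6 = -2/3 ≈ -0.66667)
a(L) = L**2 + 5*L (a(L) = (L**2 + 4*L) + L = L**2 + 5*L)
(1/(1 + 36) + a(Q))**2 = (1/(1 + 36) - 2*(5 - 2/3)/3)**2 = (1/37 - 2/3*13/3)**2 = (1/37 - 26/9)**2 = (-953/333)**2 = 908209/110889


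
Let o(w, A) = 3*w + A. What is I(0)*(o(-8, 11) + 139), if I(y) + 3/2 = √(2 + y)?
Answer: -189 + 126*√2 ≈ -10.809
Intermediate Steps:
o(w, A) = A + 3*w
I(y) = -3/2 + √(2 + y)
I(0)*(o(-8, 11) + 139) = (-3/2 + √(2 + 0))*((11 + 3*(-8)) + 139) = (-3/2 + √2)*((11 - 24) + 139) = (-3/2 + √2)*(-13 + 139) = (-3/2 + √2)*126 = -189 + 126*√2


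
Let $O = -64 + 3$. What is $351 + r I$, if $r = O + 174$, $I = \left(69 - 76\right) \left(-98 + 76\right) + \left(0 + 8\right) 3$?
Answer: $20465$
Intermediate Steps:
$O = -61$
$I = 178$ ($I = \left(-7\right) \left(-22\right) + 8 \cdot 3 = 154 + 24 = 178$)
$r = 113$ ($r = -61 + 174 = 113$)
$351 + r I = 351 + 113 \cdot 178 = 351 + 20114 = 20465$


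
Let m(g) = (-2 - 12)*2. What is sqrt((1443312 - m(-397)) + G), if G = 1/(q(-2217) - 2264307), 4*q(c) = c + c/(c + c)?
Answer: 6*sqrt(13162223944405064473)/18118889 ≈ 1201.4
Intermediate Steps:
q(c) = 1/8 + c/4 (q(c) = (c + c/(c + c))/4 = (c + c/((2*c)))/4 = (c + (1/(2*c))*c)/4 = (c + 1/2)/4 = (1/2 + c)/4 = 1/8 + c/4)
m(g) = -28 (m(g) = -14*2 = -28)
G = -8/18118889 (G = 1/((1/8 + (1/4)*(-2217)) - 2264307) = 1/((1/8 - 2217/4) - 2264307) = 1/(-4433/8 - 2264307) = 1/(-18118889/8) = -8/18118889 ≈ -4.4153e-7)
sqrt((1443312 - m(-397)) + G) = sqrt((1443312 - 1*(-28)) - 8/18118889) = sqrt((1443312 + 28) - 8/18118889) = sqrt(1443340 - 8/18118889) = sqrt(26151717249252/18118889) = 6*sqrt(13162223944405064473)/18118889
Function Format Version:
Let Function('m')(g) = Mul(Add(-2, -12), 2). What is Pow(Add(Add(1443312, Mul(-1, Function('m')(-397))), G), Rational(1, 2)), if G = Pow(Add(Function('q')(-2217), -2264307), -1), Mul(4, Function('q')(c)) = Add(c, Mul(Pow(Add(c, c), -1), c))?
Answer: Mul(Rational(6, 18118889), Pow(13162223944405064473, Rational(1, 2))) ≈ 1201.4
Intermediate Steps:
Function('q')(c) = Add(Rational(1, 8), Mul(Rational(1, 4), c)) (Function('q')(c) = Mul(Rational(1, 4), Add(c, Mul(Pow(Add(c, c), -1), c))) = Mul(Rational(1, 4), Add(c, Mul(Pow(Mul(2, c), -1), c))) = Mul(Rational(1, 4), Add(c, Mul(Mul(Rational(1, 2), Pow(c, -1)), c))) = Mul(Rational(1, 4), Add(c, Rational(1, 2))) = Mul(Rational(1, 4), Add(Rational(1, 2), c)) = Add(Rational(1, 8), Mul(Rational(1, 4), c)))
Function('m')(g) = -28 (Function('m')(g) = Mul(-14, 2) = -28)
G = Rational(-8, 18118889) (G = Pow(Add(Add(Rational(1, 8), Mul(Rational(1, 4), -2217)), -2264307), -1) = Pow(Add(Add(Rational(1, 8), Rational(-2217, 4)), -2264307), -1) = Pow(Add(Rational(-4433, 8), -2264307), -1) = Pow(Rational(-18118889, 8), -1) = Rational(-8, 18118889) ≈ -4.4153e-7)
Pow(Add(Add(1443312, Mul(-1, Function('m')(-397))), G), Rational(1, 2)) = Pow(Add(Add(1443312, Mul(-1, -28)), Rational(-8, 18118889)), Rational(1, 2)) = Pow(Add(Add(1443312, 28), Rational(-8, 18118889)), Rational(1, 2)) = Pow(Add(1443340, Rational(-8, 18118889)), Rational(1, 2)) = Pow(Rational(26151717249252, 18118889), Rational(1, 2)) = Mul(Rational(6, 18118889), Pow(13162223944405064473, Rational(1, 2)))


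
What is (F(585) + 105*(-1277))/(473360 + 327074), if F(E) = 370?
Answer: -133715/800434 ≈ -0.16705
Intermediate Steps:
(F(585) + 105*(-1277))/(473360 + 327074) = (370 + 105*(-1277))/(473360 + 327074) = (370 - 134085)/800434 = -133715*1/800434 = -133715/800434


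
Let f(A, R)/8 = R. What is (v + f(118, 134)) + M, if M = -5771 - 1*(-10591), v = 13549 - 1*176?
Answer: 19265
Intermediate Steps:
f(A, R) = 8*R
v = 13373 (v = 13549 - 176 = 13373)
M = 4820 (M = -5771 + 10591 = 4820)
(v + f(118, 134)) + M = (13373 + 8*134) + 4820 = (13373 + 1072) + 4820 = 14445 + 4820 = 19265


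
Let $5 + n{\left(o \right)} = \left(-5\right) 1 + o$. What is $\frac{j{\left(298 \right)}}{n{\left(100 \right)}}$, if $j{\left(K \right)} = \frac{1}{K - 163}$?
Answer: $\frac{1}{12150} \approx 8.2304 \cdot 10^{-5}$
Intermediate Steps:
$j{\left(K \right)} = \frac{1}{-163 + K}$
$n{\left(o \right)} = -10 + o$ ($n{\left(o \right)} = -5 + \left(\left(-5\right) 1 + o\right) = -5 + \left(-5 + o\right) = -10 + o$)
$\frac{j{\left(298 \right)}}{n{\left(100 \right)}} = \frac{1}{\left(-163 + 298\right) \left(-10 + 100\right)} = \frac{1}{135 \cdot 90} = \frac{1}{135} \cdot \frac{1}{90} = \frac{1}{12150}$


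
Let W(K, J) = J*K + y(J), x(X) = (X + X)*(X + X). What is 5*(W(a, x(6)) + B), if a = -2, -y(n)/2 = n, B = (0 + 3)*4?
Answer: -2820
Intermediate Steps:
B = 12 (B = 3*4 = 12)
y(n) = -2*n
x(X) = 4*X**2 (x(X) = (2*X)*(2*X) = 4*X**2)
W(K, J) = -2*J + J*K (W(K, J) = J*K - 2*J = -2*J + J*K)
5*(W(a, x(6)) + B) = 5*((4*6**2)*(-2 - 2) + 12) = 5*((4*36)*(-4) + 12) = 5*(144*(-4) + 12) = 5*(-576 + 12) = 5*(-564) = -2820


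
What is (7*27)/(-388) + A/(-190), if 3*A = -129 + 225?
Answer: -24163/36860 ≈ -0.65553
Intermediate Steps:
A = 32 (A = (-129 + 225)/3 = (⅓)*96 = 32)
(7*27)/(-388) + A/(-190) = (7*27)/(-388) + 32/(-190) = 189*(-1/388) + 32*(-1/190) = -189/388 - 16/95 = -24163/36860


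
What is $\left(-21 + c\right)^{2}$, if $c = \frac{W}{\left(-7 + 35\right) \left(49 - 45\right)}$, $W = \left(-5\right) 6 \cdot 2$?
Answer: $\frac{363609}{784} \approx 463.79$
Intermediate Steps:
$W = -60$ ($W = \left(-30\right) 2 = -60$)
$c = - \frac{15}{28}$ ($c = - \frac{60}{\left(-7 + 35\right) \left(49 - 45\right)} = - \frac{60}{28 \cdot 4} = - \frac{60}{112} = \left(-60\right) \frac{1}{112} = - \frac{15}{28} \approx -0.53571$)
$\left(-21 + c\right)^{2} = \left(-21 - \frac{15}{28}\right)^{2} = \left(- \frac{603}{28}\right)^{2} = \frac{363609}{784}$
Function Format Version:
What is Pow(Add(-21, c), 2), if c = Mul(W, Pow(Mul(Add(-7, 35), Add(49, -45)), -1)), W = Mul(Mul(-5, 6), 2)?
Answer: Rational(363609, 784) ≈ 463.79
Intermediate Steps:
W = -60 (W = Mul(-30, 2) = -60)
c = Rational(-15, 28) (c = Mul(-60, Pow(Mul(Add(-7, 35), Add(49, -45)), -1)) = Mul(-60, Pow(Mul(28, 4), -1)) = Mul(-60, Pow(112, -1)) = Mul(-60, Rational(1, 112)) = Rational(-15, 28) ≈ -0.53571)
Pow(Add(-21, c), 2) = Pow(Add(-21, Rational(-15, 28)), 2) = Pow(Rational(-603, 28), 2) = Rational(363609, 784)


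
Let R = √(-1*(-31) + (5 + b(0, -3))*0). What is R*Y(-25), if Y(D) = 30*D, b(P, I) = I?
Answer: -750*√31 ≈ -4175.8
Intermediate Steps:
R = √31 (R = √(-1*(-31) + (5 - 3)*0) = √(31 + 2*0) = √(31 + 0) = √31 ≈ 5.5678)
R*Y(-25) = √31*(30*(-25)) = √31*(-750) = -750*√31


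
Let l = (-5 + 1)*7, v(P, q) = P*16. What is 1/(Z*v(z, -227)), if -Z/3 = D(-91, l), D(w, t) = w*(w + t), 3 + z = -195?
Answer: 1/102918816 ≈ 9.7164e-9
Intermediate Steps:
z = -198 (z = -3 - 195 = -198)
v(P, q) = 16*P
l = -28 (l = -4*7 = -28)
D(w, t) = w*(t + w)
Z = -32487 (Z = -(-273)*(-28 - 91) = -(-273)*(-119) = -3*10829 = -32487)
1/(Z*v(z, -227)) = 1/((-32487)*((16*(-198)))) = -1/32487/(-3168) = -1/32487*(-1/3168) = 1/102918816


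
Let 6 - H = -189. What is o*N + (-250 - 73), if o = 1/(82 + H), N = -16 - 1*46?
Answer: -89533/277 ≈ -323.22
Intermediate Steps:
H = 195 (H = 6 - 1*(-189) = 6 + 189 = 195)
N = -62 (N = -16 - 46 = -62)
o = 1/277 (o = 1/(82 + 195) = 1/277 ≈ 0.0036101)
o*N + (-250 - 73) = (1/277)*(-62) + (-250 - 73) = -62/277 - 323 = -89533/277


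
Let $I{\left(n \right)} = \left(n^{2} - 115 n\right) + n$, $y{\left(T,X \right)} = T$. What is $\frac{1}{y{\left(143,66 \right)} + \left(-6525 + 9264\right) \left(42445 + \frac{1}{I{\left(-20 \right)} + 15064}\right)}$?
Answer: $\frac{17744}{2062864175251} \approx 8.6016 \cdot 10^{-9}$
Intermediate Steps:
$I{\left(n \right)} = n^{2} - 114 n$
$\frac{1}{y{\left(143,66 \right)} + \left(-6525 + 9264\right) \left(42445 + \frac{1}{I{\left(-20 \right)} + 15064}\right)} = \frac{1}{143 + \left(-6525 + 9264\right) \left(42445 + \frac{1}{- 20 \left(-114 - 20\right) + 15064}\right)} = \frac{1}{143 + 2739 \left(42445 + \frac{1}{\left(-20\right) \left(-134\right) + 15064}\right)} = \frac{1}{143 + 2739 \left(42445 + \frac{1}{2680 + 15064}\right)} = \frac{1}{143 + 2739 \left(42445 + \frac{1}{17744}\right)} = \frac{1}{143 + 2739 \cdot \frac{753144081}{17744}} = \frac{1}{143 + \frac{2062861637859}{17744}} = \frac{1}{\frac{2062864175251}{17744}} = \frac{17744}{2062864175251}$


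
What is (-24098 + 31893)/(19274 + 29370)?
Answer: 7795/48644 ≈ 0.16025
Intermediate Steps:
(-24098 + 31893)/(19274 + 29370) = 7795/48644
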